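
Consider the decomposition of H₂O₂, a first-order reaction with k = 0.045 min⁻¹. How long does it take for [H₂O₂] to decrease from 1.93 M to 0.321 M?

39.86 min

Step 1: For first-order: t = ln([H₂O₂]₀/[H₂O₂])/k
Step 2: t = ln(1.93/0.321)/0.045
Step 3: t = ln(6.012)/0.045
Step 4: t = 1.794/0.045 = 39.86 min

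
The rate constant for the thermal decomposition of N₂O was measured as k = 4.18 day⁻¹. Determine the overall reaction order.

first order (1)

Step 1: The units of k for an nth-order reaction are (concentration)^(1-n)·(time)⁻¹.
Step 2: Here k has units day⁻¹, so the concentration exponent is 0.
Step 3: 1 - n = 0 ⇒ n = 1. The reaction is first order.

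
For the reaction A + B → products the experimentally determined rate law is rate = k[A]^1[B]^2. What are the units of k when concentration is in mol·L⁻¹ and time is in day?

(mol·L⁻¹)⁻²·day⁻¹

Step 1: Overall order = 1 + 2 = 3.
Step 2: rate has units mol·L⁻¹·day⁻¹; [A]^1[B]^2 has units (mol·L⁻¹)^3.
Step 3: k = rate/([A]^1[B]^2), so units of k = (mol·L⁻¹)^(1-3)·day⁻¹ = (mol·L⁻¹)⁻²·day⁻¹.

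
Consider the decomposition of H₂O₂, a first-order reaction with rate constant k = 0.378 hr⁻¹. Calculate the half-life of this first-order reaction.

1.834 hr

Step 1: For a first-order reaction, t₁/₂ = ln(2)/k
Step 2: t₁/₂ = ln(2)/0.378
Step 3: t₁/₂ = 0.6931/0.378 = 1.834 hr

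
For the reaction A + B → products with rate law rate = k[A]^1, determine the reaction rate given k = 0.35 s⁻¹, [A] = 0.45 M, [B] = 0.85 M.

0.1575 M/s

Step 1: The rate law is rate = k[A]^1
Step 2: Note that the rate does not depend on [B] (zero order in B).
Step 3: rate = 0.35 × (0.45)^1 = 0.1575 M/s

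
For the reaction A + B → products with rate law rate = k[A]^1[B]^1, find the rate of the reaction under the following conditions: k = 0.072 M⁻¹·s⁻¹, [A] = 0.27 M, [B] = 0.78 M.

0.01516 M/s

Step 1: The rate law is rate = k[A]^1[B]^1
Step 2: Substitute: rate = 0.072 × (0.27)^1 × (0.78)^1
Step 3: rate = 0.072 × 0.27 × 0.78 = 0.0151632 M/s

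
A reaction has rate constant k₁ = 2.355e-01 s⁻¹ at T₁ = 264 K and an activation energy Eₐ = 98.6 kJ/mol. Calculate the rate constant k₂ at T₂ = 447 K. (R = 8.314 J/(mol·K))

2.286e+07 s⁻¹

Step 1: Use the two-temperature Arrhenius form: ln(k₂/k₁) = -Eₐ/R × (1/T₂ - 1/T₁)
Step 2: Convert Eₐ to J/mol: 98.6 kJ/mol = 98600 J/mol
Step 3: 1/T₂ - 1/T₁ = 1/447 - 1/264 = -1.550742e-03 K⁻¹
Step 4: ln(k₂/k₁) = -98600/8.314 × -1.550742e-03 = 18.39105
Step 5: k₂ = k₁ × exp(18.39105) = 2.355e-01 × 9.70804e+07 = 2.286e+07 s⁻¹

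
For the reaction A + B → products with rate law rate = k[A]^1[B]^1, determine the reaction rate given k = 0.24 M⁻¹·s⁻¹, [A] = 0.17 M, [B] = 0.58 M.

0.02366 M/s

Step 1: The rate law is rate = k[A]^1[B]^1
Step 2: Substitute: rate = 0.24 × (0.17)^1 × (0.58)^1
Step 3: rate = 0.24 × 0.17 × 0.58 = 0.023664 M/s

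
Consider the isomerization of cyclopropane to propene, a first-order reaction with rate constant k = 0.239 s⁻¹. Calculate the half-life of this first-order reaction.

2.9 s

Step 1: For a first-order reaction, t₁/₂ = ln(2)/k
Step 2: t₁/₂ = ln(2)/0.239
Step 3: t₁/₂ = 0.6931/0.239 = 2.9 s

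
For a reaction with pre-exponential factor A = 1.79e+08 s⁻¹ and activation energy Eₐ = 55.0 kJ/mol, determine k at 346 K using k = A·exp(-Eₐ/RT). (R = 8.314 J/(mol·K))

8.90e-01 s⁻¹

Step 1: Use the Arrhenius equation: k = A × exp(-Eₐ/RT)
Step 2: Convert Eₐ to J/mol: 55.0 kJ/mol = 55000 J/mol
Step 3: Calculate the exponent: -Eₐ/(RT) = -55000/(8.314 × 346) = -19.11950
Step 4: k = 1.79e+08 × exp(-19.11950)
Step 5: k = 1.79e+08 × 4.97172e-09 = 8.8994e-01 s⁻¹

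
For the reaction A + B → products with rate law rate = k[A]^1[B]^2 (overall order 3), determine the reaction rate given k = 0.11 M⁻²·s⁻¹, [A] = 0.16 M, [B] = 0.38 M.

0.002541 M/s

Step 1: The rate law is rate = k[A]^1[B]^2, overall order = 1+2 = 3
Step 2: Substitute values: rate = 0.11 × (0.16)^1 × (0.38)^2
Step 3: rate = 0.11 × 0.16 × 0.1444 = 0.00254144 M/s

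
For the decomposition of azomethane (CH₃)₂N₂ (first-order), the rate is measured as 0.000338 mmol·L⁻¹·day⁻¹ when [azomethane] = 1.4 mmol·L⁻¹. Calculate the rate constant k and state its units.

0.0002414 day⁻¹

Step 1: rate = k[azomethane]^1, so k = rate / [azomethane]^1.
Step 2: k = 0.000338 / (1.4)^1 = 0.000338 / 1.4.
Step 3: k = 0.0002414 day⁻¹.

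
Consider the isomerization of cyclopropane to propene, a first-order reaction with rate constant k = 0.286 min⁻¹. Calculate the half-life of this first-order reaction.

2.424 min

Step 1: For a first-order reaction, t₁/₂ = ln(2)/k
Step 2: t₁/₂ = ln(2)/0.286
Step 3: t₁/₂ = 0.6931/0.286 = 2.424 min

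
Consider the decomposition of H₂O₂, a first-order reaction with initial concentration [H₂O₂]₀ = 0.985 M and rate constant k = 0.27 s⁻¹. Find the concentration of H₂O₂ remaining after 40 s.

2.009e-05 M

Step 1: For a first-order reaction: [H₂O₂] = [H₂O₂]₀ × e^(-kt)
Step 2: [H₂O₂] = 0.985 × e^(-0.27 × 40)
Step 3: [H₂O₂] = 0.985 × e^(-10.8)
Step 4: [H₂O₂] = 0.985 × 2.03995e-05 = 2.009e-05 M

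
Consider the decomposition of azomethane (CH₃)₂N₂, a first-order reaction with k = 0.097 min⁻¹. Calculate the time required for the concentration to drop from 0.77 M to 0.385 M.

7.146 min

Step 1: For first-order: t = ln([azomethane]₀/[azomethane])/k
Step 2: t = ln(0.77/0.385)/0.097
Step 3: t = ln(2)/0.097
Step 4: t = 0.6931/0.097 = 7.146 min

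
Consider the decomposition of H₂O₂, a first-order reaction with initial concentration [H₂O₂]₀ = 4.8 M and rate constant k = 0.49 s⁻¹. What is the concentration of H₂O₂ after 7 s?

0.1555 M

Step 1: For a first-order reaction: [H₂O₂] = [H₂O₂]₀ × e^(-kt)
Step 2: [H₂O₂] = 4.8 × e^(-0.49 × 7)
Step 3: [H₂O₂] = 4.8 × e^(-3.43)
Step 4: [H₂O₂] = 4.8 × 0.0323869 = 0.1555 M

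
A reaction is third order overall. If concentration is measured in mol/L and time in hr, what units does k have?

(mol/L)⁻²·hr⁻¹

Step 1: For overall order n, rate = k × (concentration)^n.
Step 2: Rate has units mol/L·hr⁻¹; concentration term has units (mol/L)^3.
Step 3: k = rate / (concentration)^n, so units of k = (mol/L)^(1-3)·hr⁻¹ = (mol/L)⁻²·hr⁻¹.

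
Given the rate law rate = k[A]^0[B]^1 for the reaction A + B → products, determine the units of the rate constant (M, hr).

hr⁻¹

Step 1: Overall order = 0 + 1 = 1.
Step 2: rate has units M·hr⁻¹; [A]^0[B]^1 has units M^1.
Step 3: k = rate/([A]^0[B]^1), so units of k = M^(1-1)·hr⁻¹ = hr⁻¹.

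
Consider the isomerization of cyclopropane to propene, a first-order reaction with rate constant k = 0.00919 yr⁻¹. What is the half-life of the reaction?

75.42 yr

Step 1: For a first-order reaction, t₁/₂ = ln(2)/k
Step 2: t₁/₂ = ln(2)/0.00919
Step 3: t₁/₂ = 0.6931/0.00919 = 75.42 yr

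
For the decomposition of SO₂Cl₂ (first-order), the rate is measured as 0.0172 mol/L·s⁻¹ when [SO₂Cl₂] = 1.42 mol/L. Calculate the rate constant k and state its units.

0.01211 s⁻¹

Step 1: rate = k[SO₂Cl₂]^1, so k = rate / [SO₂Cl₂]^1.
Step 2: k = 0.0172 / (1.42)^1 = 0.0172 / 1.42.
Step 3: k = 0.01211 s⁻¹.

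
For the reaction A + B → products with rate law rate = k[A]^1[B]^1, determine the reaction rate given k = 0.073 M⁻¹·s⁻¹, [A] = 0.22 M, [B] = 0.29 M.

0.004657 M/s

Step 1: The rate law is rate = k[A]^1[B]^1
Step 2: Substitute: rate = 0.073 × (0.22)^1 × (0.29)^1
Step 3: rate = 0.073 × 0.22 × 0.29 = 0.0046574 M/s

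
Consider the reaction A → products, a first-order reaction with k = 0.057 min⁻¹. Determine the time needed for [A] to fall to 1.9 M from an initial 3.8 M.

12.16 min

Step 1: For first-order: t = ln([A]₀/[A])/k
Step 2: t = ln(3.8/1.9)/0.057
Step 3: t = ln(2)/0.057
Step 4: t = 0.6931/0.057 = 12.16 min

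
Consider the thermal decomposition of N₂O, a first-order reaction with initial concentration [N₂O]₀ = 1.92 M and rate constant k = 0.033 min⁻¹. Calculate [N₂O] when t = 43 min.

0.4646 M

Step 1: For a first-order reaction: [N₂O] = [N₂O]₀ × e^(-kt)
Step 2: [N₂O] = 1.92 × e^(-0.033 × 43)
Step 3: [N₂O] = 1.92 × e^(-1.419)
Step 4: [N₂O] = 1.92 × 0.241956 = 0.4646 M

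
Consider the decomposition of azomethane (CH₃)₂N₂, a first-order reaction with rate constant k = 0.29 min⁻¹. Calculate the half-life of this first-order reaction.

2.39 min

Step 1: For a first-order reaction, t₁/₂ = ln(2)/k
Step 2: t₁/₂ = ln(2)/0.29
Step 3: t₁/₂ = 0.6931/0.29 = 2.39 min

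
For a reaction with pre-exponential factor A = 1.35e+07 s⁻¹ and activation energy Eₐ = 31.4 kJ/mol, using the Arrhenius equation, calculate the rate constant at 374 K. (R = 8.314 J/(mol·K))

5.56e+02 s⁻¹

Step 1: Use the Arrhenius equation: k = A × exp(-Eₐ/RT)
Step 2: Convert Eₐ to J/mol: 31.4 kJ/mol = 31400 J/mol
Step 3: Calculate the exponent: -Eₐ/(RT) = -31400/(8.314 × 374) = -10.09829
Step 4: k = 1.35e+07 × exp(-10.09829)
Step 5: k = 1.35e+07 × 4.11499e-05 = 5.5552e+02 s⁻¹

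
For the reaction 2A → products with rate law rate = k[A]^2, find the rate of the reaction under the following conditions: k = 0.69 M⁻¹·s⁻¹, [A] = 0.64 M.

0.2826 M/s

Step 1: Identify the rate law: rate = k[A]^2
Step 2: Substitute values: rate = 0.69 × (0.64)^2
Step 3: Calculate: rate = 0.69 × 0.4096 = 0.282624 M/s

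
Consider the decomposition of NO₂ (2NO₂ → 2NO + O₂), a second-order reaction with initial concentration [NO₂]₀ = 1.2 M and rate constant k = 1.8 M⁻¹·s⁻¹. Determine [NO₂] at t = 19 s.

0.02854 M

Step 1: For a second-order reaction: 1/[NO₂] = 1/[NO₂]₀ + kt
Step 2: 1/[NO₂] = 1/1.2 + 1.8 × 19
Step 3: 1/[NO₂] = 0.8333 + 34.2 = 35.03
Step 4: [NO₂] = 1/35.03 = 0.02854 M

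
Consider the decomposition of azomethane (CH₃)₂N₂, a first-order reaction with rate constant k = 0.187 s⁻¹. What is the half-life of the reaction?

3.707 s

Step 1: For a first-order reaction, t₁/₂ = ln(2)/k
Step 2: t₁/₂ = ln(2)/0.187
Step 3: t₁/₂ = 0.6931/0.187 = 3.707 s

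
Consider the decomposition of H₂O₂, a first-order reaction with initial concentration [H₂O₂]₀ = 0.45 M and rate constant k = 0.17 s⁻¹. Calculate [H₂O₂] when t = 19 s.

0.0178 M

Step 1: For a first-order reaction: [H₂O₂] = [H₂O₂]₀ × e^(-kt)
Step 2: [H₂O₂] = 0.45 × e^(-0.17 × 19)
Step 3: [H₂O₂] = 0.45 × e^(-3.23)
Step 4: [H₂O₂] = 0.45 × 0.0395575 = 0.0178 M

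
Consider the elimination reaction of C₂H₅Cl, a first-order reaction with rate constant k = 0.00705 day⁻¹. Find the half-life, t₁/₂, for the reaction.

98.32 day

Step 1: For a first-order reaction, t₁/₂ = ln(2)/k
Step 2: t₁/₂ = ln(2)/0.00705
Step 3: t₁/₂ = 0.6931/0.00705 = 98.32 day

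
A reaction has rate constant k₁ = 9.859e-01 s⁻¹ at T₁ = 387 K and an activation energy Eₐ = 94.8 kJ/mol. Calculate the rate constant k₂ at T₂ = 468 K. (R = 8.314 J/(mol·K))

1.616e+02 s⁻¹

Step 1: Use the two-temperature Arrhenius form: ln(k₂/k₁) = -Eₐ/R × (1/T₂ - 1/T₁)
Step 2: Convert Eₐ to J/mol: 94.8 kJ/mol = 94800 J/mol
Step 3: 1/T₂ - 1/T₁ = 1/468 - 1/387 = -4.472272e-04 K⁻¹
Step 4: ln(k₂/k₁) = -94800/8.314 × -4.472272e-04 = 5.09949
Step 5: k₂ = k₁ × exp(5.09949) = 9.859e-01 × 1.63938e+02 = 1.616e+02 s⁻¹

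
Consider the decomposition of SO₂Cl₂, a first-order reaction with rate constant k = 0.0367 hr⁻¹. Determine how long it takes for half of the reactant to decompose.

18.89 hr

Step 1: For a first-order reaction, t₁/₂ = ln(2)/k
Step 2: t₁/₂ = ln(2)/0.0367
Step 3: t₁/₂ = 0.6931/0.0367 = 18.89 hr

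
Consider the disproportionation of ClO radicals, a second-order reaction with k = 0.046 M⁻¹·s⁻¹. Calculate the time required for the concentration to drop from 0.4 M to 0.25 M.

32.61 s

Step 1: For second-order: t = (1/[ClO] - 1/[ClO]₀)/k
Step 2: t = (1/0.25 - 1/0.4)/0.046
Step 3: t = (4 - 2.5)/0.046
Step 4: t = 1.5/0.046 = 32.61 s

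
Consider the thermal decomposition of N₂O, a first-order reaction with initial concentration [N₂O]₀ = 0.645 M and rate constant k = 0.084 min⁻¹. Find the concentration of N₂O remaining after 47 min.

0.01244 M

Step 1: For a first-order reaction: [N₂O] = [N₂O]₀ × e^(-kt)
Step 2: [N₂O] = 0.645 × e^(-0.084 × 47)
Step 3: [N₂O] = 0.645 × e^(-3.948)
Step 4: [N₂O] = 0.645 × 0.0192932 = 0.01244 M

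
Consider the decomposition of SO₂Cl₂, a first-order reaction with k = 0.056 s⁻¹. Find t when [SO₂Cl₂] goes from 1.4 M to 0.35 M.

24.76 s

Step 1: For first-order: t = ln([SO₂Cl₂]₀/[SO₂Cl₂])/k
Step 2: t = ln(1.4/0.35)/0.056
Step 3: t = ln(4)/0.056
Step 4: t = 1.386/0.056 = 24.76 s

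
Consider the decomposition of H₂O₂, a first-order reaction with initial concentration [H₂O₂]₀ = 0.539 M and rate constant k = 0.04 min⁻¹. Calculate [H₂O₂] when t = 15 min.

0.2958 M

Step 1: For a first-order reaction: [H₂O₂] = [H₂O₂]₀ × e^(-kt)
Step 2: [H₂O₂] = 0.539 × e^(-0.04 × 15)
Step 3: [H₂O₂] = 0.539 × e^(-0.6)
Step 4: [H₂O₂] = 0.539 × 0.548812 = 0.2958 M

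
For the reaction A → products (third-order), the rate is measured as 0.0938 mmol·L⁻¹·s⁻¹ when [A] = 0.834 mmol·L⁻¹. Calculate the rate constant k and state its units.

0.1617 (mmol·L⁻¹)⁻²·s⁻¹

Step 1: rate = k[A]^3, so k = rate / [A]^3.
Step 2: k = 0.0938 / (0.834)^3 = 0.0938 / 0.5801.
Step 3: k = 0.1617 (mmol·L⁻¹)⁻²·s⁻¹.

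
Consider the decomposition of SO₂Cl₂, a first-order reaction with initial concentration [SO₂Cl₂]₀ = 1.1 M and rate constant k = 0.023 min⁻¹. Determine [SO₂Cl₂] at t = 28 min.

0.5777 M

Step 1: For a first-order reaction: [SO₂Cl₂] = [SO₂Cl₂]₀ × e^(-kt)
Step 2: [SO₂Cl₂] = 1.1 × e^(-0.023 × 28)
Step 3: [SO₂Cl₂] = 1.1 × e^(-0.644)
Step 4: [SO₂Cl₂] = 1.1 × 0.525187 = 0.5777 M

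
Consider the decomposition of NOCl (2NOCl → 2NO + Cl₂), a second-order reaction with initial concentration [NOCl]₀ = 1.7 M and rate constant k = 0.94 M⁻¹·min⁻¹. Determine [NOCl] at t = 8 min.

0.1233 M

Step 1: For a second-order reaction: 1/[NOCl] = 1/[NOCl]₀ + kt
Step 2: 1/[NOCl] = 1/1.7 + 0.94 × 8
Step 3: 1/[NOCl] = 0.5882 + 7.52 = 8.108
Step 4: [NOCl] = 1/8.108 = 0.1233 M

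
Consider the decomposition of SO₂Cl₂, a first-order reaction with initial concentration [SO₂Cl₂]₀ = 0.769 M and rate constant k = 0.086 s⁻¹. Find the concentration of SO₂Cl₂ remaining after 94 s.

0.0002372 M

Step 1: For a first-order reaction: [SO₂Cl₂] = [SO₂Cl₂]₀ × e^(-kt)
Step 2: [SO₂Cl₂] = 0.769 × e^(-0.086 × 94)
Step 3: [SO₂Cl₂] = 0.769 × e^(-8.084)
Step 4: [SO₂Cl₂] = 0.769 × 0.000308435 = 0.0002372 M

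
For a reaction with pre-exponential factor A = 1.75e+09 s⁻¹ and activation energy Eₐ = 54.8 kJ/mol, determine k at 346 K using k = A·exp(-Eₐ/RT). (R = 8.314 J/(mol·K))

9.33e+00 s⁻¹

Step 1: Use the Arrhenius equation: k = A × exp(-Eₐ/RT)
Step 2: Convert Eₐ to J/mol: 54.8 kJ/mol = 54800 J/mol
Step 3: Calculate the exponent: -Eₐ/(RT) = -54800/(8.314 × 346) = -19.04998
Step 4: k = 1.75e+09 × exp(-19.04998)
Step 5: k = 1.75e+09 × 5.32965e-09 = 9.3269e+00 s⁻¹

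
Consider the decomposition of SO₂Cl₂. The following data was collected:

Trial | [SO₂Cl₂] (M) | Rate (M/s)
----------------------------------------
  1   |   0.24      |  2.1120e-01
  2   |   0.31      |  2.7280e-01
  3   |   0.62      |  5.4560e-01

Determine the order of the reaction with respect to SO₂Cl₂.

first order (1)

Step 1: Compare trials to find order n where rate₂/rate₁ = ([SO₂Cl₂]₂/[SO₂Cl₂]₁)^n
Step 2: rate₂/rate₁ = 2.7280e-01/2.1120e-01 = 1.292
Step 3: [SO₂Cl₂]₂/[SO₂Cl₂]₁ = 0.31/0.24 = 1.292
Step 4: n = ln(1.292)/ln(1.292) = 1.00 ≈ 1
Step 5: The reaction is first order in SO₂Cl₂.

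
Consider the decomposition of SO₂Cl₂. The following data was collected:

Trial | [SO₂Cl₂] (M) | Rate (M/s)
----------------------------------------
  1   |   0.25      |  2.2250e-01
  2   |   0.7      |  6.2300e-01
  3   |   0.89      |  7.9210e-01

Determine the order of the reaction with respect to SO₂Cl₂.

first order (1)

Step 1: Compare trials to find order n where rate₂/rate₁ = ([SO₂Cl₂]₂/[SO₂Cl₂]₁)^n
Step 2: rate₂/rate₁ = 6.2300e-01/2.2250e-01 = 2.8
Step 3: [SO₂Cl₂]₂/[SO₂Cl₂]₁ = 0.7/0.25 = 2.8
Step 4: n = ln(2.8)/ln(2.8) = 1.00 ≈ 1
Step 5: The reaction is first order in SO₂Cl₂.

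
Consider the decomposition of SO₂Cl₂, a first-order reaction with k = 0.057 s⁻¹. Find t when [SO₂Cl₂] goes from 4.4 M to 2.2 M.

12.16 s

Step 1: For first-order: t = ln([SO₂Cl₂]₀/[SO₂Cl₂])/k
Step 2: t = ln(4.4/2.2)/0.057
Step 3: t = ln(2)/0.057
Step 4: t = 0.6931/0.057 = 12.16 s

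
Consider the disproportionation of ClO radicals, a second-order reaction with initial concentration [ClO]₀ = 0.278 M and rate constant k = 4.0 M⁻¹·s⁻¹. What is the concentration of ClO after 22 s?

0.01092 M

Step 1: For a second-order reaction: 1/[ClO] = 1/[ClO]₀ + kt
Step 2: 1/[ClO] = 1/0.278 + 4.0 × 22
Step 3: 1/[ClO] = 3.597 + 88 = 91.6
Step 4: [ClO] = 1/91.6 = 0.01092 M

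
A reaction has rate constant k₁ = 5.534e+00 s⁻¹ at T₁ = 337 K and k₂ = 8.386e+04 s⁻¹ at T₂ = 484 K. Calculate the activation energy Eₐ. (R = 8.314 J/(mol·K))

88.8 kJ/mol

Step 1: Use the two-temperature Arrhenius form: ln(k₂/k₁) = -Eₐ/R × (1/T₂ - 1/T₁)
Step 2: ln(k₂/k₁) = ln(8.386e+04/5.534e+00) = ln(15153.6) = 9.62599
Step 3: 1/T₂ - 1/T₁ = 1/484 - 1/337 = -9.012433e-04 K⁻¹
Step 4: Eₐ = -R × ln(k₂/k₁) / (1/T₂ - 1/T₁) = -8.314 × 9.62599 / -9.012433e-04
Step 5: Eₐ = 8.8800e+04 J/mol = 88.8 kJ/mol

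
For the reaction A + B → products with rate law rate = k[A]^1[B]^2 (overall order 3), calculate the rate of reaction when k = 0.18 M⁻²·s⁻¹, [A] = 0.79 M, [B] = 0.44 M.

0.02753 M/s

Step 1: The rate law is rate = k[A]^1[B]^2, overall order = 1+2 = 3
Step 2: Substitute values: rate = 0.18 × (0.79)^1 × (0.44)^2
Step 3: rate = 0.18 × 0.79 × 0.1936 = 0.0275299 M/s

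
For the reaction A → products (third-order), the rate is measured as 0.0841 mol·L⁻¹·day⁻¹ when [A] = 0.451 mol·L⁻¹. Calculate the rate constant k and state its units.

0.9168 (mol·L⁻¹)⁻²·day⁻¹

Step 1: rate = k[A]^3, so k = rate / [A]^3.
Step 2: k = 0.0841 / (0.451)^3 = 0.0841 / 0.09173.
Step 3: k = 0.9168 (mol·L⁻¹)⁻²·day⁻¹.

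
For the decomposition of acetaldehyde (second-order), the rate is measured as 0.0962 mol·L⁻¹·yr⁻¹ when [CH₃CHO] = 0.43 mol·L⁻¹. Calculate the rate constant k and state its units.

0.5203 (mol·L⁻¹)⁻¹·yr⁻¹

Step 1: rate = k[CH₃CHO]^2, so k = rate / [CH₃CHO]^2.
Step 2: k = 0.0962 / (0.43)^2 = 0.0962 / 0.1849.
Step 3: k = 0.5203 (mol·L⁻¹)⁻¹·yr⁻¹.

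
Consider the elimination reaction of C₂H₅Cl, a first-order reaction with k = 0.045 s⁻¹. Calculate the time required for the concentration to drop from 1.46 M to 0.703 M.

16.24 s

Step 1: For first-order: t = ln([C₂H₅Cl]₀/[C₂H₅Cl])/k
Step 2: t = ln(1.46/0.703)/0.045
Step 3: t = ln(2.077)/0.045
Step 4: t = 0.7308/0.045 = 16.24 s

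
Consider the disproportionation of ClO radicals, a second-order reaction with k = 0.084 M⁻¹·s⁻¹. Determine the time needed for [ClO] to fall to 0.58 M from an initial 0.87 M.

6.842 s

Step 1: For second-order: t = (1/[ClO] - 1/[ClO]₀)/k
Step 2: t = (1/0.58 - 1/0.87)/0.084
Step 3: t = (1.724 - 1.149)/0.084
Step 4: t = 0.5747/0.084 = 6.842 s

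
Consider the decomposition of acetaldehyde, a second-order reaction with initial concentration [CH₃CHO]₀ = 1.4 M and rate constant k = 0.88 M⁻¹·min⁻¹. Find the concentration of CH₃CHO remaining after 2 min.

0.4042 M

Step 1: For a second-order reaction: 1/[CH₃CHO] = 1/[CH₃CHO]₀ + kt
Step 2: 1/[CH₃CHO] = 1/1.4 + 0.88 × 2
Step 3: 1/[CH₃CHO] = 0.7143 + 1.76 = 2.474
Step 4: [CH₃CHO] = 1/2.474 = 0.4042 M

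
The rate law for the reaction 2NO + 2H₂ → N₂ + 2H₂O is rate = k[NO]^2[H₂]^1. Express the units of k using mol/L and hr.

(mol/L)⁻²·hr⁻¹

Step 1: Overall order = 2 + 1 = 3.
Step 2: rate has units mol/L·hr⁻¹; [NO]^2[H₂]^1 has units (mol/L)^3.
Step 3: k = rate/([NO]^2[H₂]^1), so units of k = (mol/L)^(1-3)·hr⁻¹ = (mol/L)⁻²·hr⁻¹.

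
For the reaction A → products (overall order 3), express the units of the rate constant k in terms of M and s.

M⁻²·s⁻¹

Step 1: For overall order n, rate = k × (concentration)^n.
Step 2: Rate has units M·s⁻¹; concentration term has units M^3.
Step 3: k = rate / (concentration)^n, so units of k = M^(1-3)·s⁻¹ = M⁻²·s⁻¹.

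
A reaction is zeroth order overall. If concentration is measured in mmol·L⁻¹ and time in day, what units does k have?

mmol·L⁻¹·day⁻¹

Step 1: For overall order n, rate = k × (concentration)^n.
Step 2: Rate has units mmol·L⁻¹·day⁻¹; concentration term has units (mmol·L⁻¹)^0.
Step 3: k = rate / (concentration)^n, so units of k = (mmol·L⁻¹)^(1-0)·day⁻¹ = mmol·L⁻¹·day⁻¹.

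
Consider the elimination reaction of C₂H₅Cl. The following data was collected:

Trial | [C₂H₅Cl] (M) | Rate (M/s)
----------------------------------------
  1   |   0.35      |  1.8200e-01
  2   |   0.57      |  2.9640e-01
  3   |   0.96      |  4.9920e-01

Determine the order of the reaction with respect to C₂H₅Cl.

first order (1)

Step 1: Compare trials to find order n where rate₂/rate₁ = ([C₂H₅Cl]₂/[C₂H₅Cl]₁)^n
Step 2: rate₂/rate₁ = 2.9640e-01/1.8200e-01 = 1.629
Step 3: [C₂H₅Cl]₂/[C₂H₅Cl]₁ = 0.57/0.35 = 1.629
Step 4: n = ln(1.629)/ln(1.629) = 1.00 ≈ 1
Step 5: The reaction is first order in C₂H₅Cl.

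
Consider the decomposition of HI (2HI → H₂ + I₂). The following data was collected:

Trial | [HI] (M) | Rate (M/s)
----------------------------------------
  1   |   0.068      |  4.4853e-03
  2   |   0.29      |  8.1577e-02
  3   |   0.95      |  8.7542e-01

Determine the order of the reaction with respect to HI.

second order (2)

Step 1: Compare trials to find order n where rate₂/rate₁ = ([HI]₂/[HI]₁)^n
Step 2: rate₂/rate₁ = 8.1577e-02/4.4853e-03 = 18.19
Step 3: [HI]₂/[HI]₁ = 0.29/0.068 = 4.265
Step 4: n = ln(18.19)/ln(4.265) = 2.00 ≈ 2
Step 5: The reaction is second order in HI.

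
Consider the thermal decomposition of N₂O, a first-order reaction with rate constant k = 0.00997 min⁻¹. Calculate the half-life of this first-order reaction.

69.52 min

Step 1: For a first-order reaction, t₁/₂ = ln(2)/k
Step 2: t₁/₂ = ln(2)/0.00997
Step 3: t₁/₂ = 0.6931/0.00997 = 69.52 min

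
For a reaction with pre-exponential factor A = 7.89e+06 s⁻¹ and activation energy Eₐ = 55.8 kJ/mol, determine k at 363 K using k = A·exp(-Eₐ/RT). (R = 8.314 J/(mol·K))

7.37e-02 s⁻¹

Step 1: Use the Arrhenius equation: k = A × exp(-Eₐ/RT)
Step 2: Convert Eₐ to J/mol: 55.8 kJ/mol = 55800 J/mol
Step 3: Calculate the exponent: -Eₐ/(RT) = -55800/(8.314 × 363) = -18.48918
Step 4: k = 7.89e+06 × exp(-18.48918)
Step 5: k = 7.89e+06 × 9.33794e-09 = 7.3676e-02 s⁻¹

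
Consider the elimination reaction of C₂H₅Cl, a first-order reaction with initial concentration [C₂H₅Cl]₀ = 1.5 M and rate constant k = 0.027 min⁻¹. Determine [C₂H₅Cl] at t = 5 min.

1.311 M

Step 1: For a first-order reaction: [C₂H₅Cl] = [C₂H₅Cl]₀ × e^(-kt)
Step 2: [C₂H₅Cl] = 1.5 × e^(-0.027 × 5)
Step 3: [C₂H₅Cl] = 1.5 × e^(-0.135)
Step 4: [C₂H₅Cl] = 1.5 × 0.873716 = 1.311 M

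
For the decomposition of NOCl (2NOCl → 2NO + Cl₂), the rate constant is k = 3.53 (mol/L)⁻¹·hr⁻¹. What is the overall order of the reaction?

second order (2)

Step 1: The units of k for an nth-order reaction are (concentration)^(1-n)·(time)⁻¹.
Step 2: Here k has units (mol/L)⁻¹·hr⁻¹, so the concentration exponent is -1.
Step 3: 1 - n = -1 ⇒ n = 2. The reaction is second order.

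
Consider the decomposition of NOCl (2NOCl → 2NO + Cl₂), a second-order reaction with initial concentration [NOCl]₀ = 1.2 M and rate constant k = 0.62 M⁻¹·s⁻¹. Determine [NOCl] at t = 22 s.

0.06909 M

Step 1: For a second-order reaction: 1/[NOCl] = 1/[NOCl]₀ + kt
Step 2: 1/[NOCl] = 1/1.2 + 0.62 × 22
Step 3: 1/[NOCl] = 0.8333 + 13.64 = 14.47
Step 4: [NOCl] = 1/14.47 = 0.06909 M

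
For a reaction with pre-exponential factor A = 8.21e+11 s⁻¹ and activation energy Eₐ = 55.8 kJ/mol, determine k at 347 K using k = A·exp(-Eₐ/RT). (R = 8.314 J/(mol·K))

3.27e+03 s⁻¹

Step 1: Use the Arrhenius equation: k = A × exp(-Eₐ/RT)
Step 2: Convert Eₐ to J/mol: 55.8 kJ/mol = 55800 J/mol
Step 3: Calculate the exponent: -Eₐ/(RT) = -55800/(8.314 × 347) = -19.34170
Step 4: k = 8.21e+11 × exp(-19.34170)
Step 5: k = 8.21e+11 × 3.98113e-09 = 3.2685e+03 s⁻¹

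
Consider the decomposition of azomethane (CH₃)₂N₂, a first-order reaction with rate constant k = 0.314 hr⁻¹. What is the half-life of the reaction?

2.207 hr

Step 1: For a first-order reaction, t₁/₂ = ln(2)/k
Step 2: t₁/₂ = ln(2)/0.314
Step 3: t₁/₂ = 0.6931/0.314 = 2.207 hr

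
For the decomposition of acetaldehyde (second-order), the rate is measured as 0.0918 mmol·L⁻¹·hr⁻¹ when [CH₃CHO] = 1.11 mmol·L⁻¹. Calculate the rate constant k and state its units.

0.07451 (mmol·L⁻¹)⁻¹·hr⁻¹

Step 1: rate = k[CH₃CHO]^2, so k = rate / [CH₃CHO]^2.
Step 2: k = 0.0918 / (1.11)^2 = 0.0918 / 1.232.
Step 3: k = 0.07451 (mmol·L⁻¹)⁻¹·hr⁻¹.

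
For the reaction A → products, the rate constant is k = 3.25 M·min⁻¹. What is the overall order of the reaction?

zeroth order (0)

Step 1: The units of k for an nth-order reaction are (concentration)^(1-n)·(time)⁻¹.
Step 2: Here k has units M·min⁻¹, so the concentration exponent is 1.
Step 3: 1 - n = 1 ⇒ n = 0. The reaction is zeroth order.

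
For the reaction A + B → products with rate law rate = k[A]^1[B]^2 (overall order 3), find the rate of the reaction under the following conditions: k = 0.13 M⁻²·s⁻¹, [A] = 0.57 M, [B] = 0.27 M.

0.005402 M/s

Step 1: The rate law is rate = k[A]^1[B]^2, overall order = 1+2 = 3
Step 2: Substitute values: rate = 0.13 × (0.57)^1 × (0.27)^2
Step 3: rate = 0.13 × 0.57 × 0.0729 = 0.00540189 M/s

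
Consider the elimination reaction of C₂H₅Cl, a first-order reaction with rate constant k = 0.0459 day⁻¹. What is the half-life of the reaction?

15.1 day

Step 1: For a first-order reaction, t₁/₂ = ln(2)/k
Step 2: t₁/₂ = ln(2)/0.0459
Step 3: t₁/₂ = 0.6931/0.0459 = 15.1 day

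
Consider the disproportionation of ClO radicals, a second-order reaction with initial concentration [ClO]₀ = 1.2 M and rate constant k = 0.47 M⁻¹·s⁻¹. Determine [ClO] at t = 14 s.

0.1349 M

Step 1: For a second-order reaction: 1/[ClO] = 1/[ClO]₀ + kt
Step 2: 1/[ClO] = 1/1.2 + 0.47 × 14
Step 3: 1/[ClO] = 0.8333 + 6.58 = 7.413
Step 4: [ClO] = 1/7.413 = 0.1349 M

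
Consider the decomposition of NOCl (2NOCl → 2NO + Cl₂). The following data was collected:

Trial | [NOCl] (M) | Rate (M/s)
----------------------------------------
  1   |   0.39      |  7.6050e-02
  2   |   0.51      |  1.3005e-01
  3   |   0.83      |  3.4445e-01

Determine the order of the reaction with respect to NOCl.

second order (2)

Step 1: Compare trials to find order n where rate₂/rate₁ = ([NOCl]₂/[NOCl]₁)^n
Step 2: rate₂/rate₁ = 1.3005e-01/7.6050e-02 = 1.71
Step 3: [NOCl]₂/[NOCl]₁ = 0.51/0.39 = 1.308
Step 4: n = ln(1.71)/ln(1.308) = 2.00 ≈ 2
Step 5: The reaction is second order in NOCl.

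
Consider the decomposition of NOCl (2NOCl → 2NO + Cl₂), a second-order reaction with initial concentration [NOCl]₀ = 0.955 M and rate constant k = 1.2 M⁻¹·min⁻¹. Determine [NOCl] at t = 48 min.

0.01705 M

Step 1: For a second-order reaction: 1/[NOCl] = 1/[NOCl]₀ + kt
Step 2: 1/[NOCl] = 1/0.955 + 1.2 × 48
Step 3: 1/[NOCl] = 1.047 + 57.6 = 58.65
Step 4: [NOCl] = 1/58.65 = 0.01705 M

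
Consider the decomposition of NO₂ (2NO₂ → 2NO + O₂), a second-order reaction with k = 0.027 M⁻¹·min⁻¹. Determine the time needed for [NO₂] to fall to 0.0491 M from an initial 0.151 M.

509 min

Step 1: For second-order: t = (1/[NO₂] - 1/[NO₂]₀)/k
Step 2: t = (1/0.0491 - 1/0.151)/0.027
Step 3: t = (20.37 - 6.623)/0.027
Step 4: t = 13.74/0.027 = 509 min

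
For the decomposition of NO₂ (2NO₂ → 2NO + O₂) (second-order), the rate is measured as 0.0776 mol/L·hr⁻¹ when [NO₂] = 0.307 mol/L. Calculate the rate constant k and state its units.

0.8234 (mol/L)⁻¹·hr⁻¹

Step 1: rate = k[NO₂]^2, so k = rate / [NO₂]^2.
Step 2: k = 0.0776 / (0.307)^2 = 0.0776 / 0.09425.
Step 3: k = 0.8234 (mol/L)⁻¹·hr⁻¹.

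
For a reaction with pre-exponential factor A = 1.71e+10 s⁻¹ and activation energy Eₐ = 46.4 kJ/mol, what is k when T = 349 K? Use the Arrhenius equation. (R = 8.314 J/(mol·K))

1.94e+03 s⁻¹

Step 1: Use the Arrhenius equation: k = A × exp(-Eₐ/RT)
Step 2: Convert Eₐ to J/mol: 46.4 kJ/mol = 46400 J/mol
Step 3: Calculate the exponent: -Eₐ/(RT) = -46400/(8.314 × 349) = -15.99125
Step 4: k = 1.71e+10 × exp(-15.99125)
Step 5: k = 1.71e+10 × 1.13524e-07 = 1.9413e+03 s⁻¹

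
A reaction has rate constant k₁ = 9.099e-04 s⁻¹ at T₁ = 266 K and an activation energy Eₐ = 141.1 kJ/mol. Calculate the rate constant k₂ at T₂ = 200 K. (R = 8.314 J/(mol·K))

6.532e-13 s⁻¹

Step 1: Use the two-temperature Arrhenius form: ln(k₂/k₁) = -Eₐ/R × (1/T₂ - 1/T₁)
Step 2: Convert Eₐ to J/mol: 141.1 kJ/mol = 141100 J/mol
Step 3: 1/T₂ - 1/T₁ = 1/200 - 1/266 = 1.240602e-03 K⁻¹
Step 4: ln(k₂/k₁) = -141100/8.314 × 1.240602e-03 = -21.05472
Step 5: k₂ = k₁ × exp(-21.05472) = 9.099e-04 × 7.17879e-10 = 6.532e-13 s⁻¹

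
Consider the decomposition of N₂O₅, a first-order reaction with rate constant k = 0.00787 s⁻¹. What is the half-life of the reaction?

88.07 s

Step 1: For a first-order reaction, t₁/₂ = ln(2)/k
Step 2: t₁/₂ = ln(2)/0.00787
Step 3: t₁/₂ = 0.6931/0.00787 = 88.07 s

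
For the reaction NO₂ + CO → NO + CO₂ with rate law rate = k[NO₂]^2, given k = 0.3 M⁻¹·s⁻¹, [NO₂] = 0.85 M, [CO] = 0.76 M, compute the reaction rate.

0.2167 M/s

Step 1: The rate law is rate = k[NO₂]^2
Step 2: Note that the rate does not depend on [CO] (zero order in CO).
Step 3: rate = 0.3 × (0.85)^2 = 0.21675 M/s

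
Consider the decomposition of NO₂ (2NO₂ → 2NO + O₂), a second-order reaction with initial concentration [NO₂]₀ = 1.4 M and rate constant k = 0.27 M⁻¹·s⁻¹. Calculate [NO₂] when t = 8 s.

0.3479 M

Step 1: For a second-order reaction: 1/[NO₂] = 1/[NO₂]₀ + kt
Step 2: 1/[NO₂] = 1/1.4 + 0.27 × 8
Step 3: 1/[NO₂] = 0.7143 + 2.16 = 2.874
Step 4: [NO₂] = 1/2.874 = 0.3479 M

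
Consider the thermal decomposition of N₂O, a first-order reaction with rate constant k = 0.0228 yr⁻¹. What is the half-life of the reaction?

30.4 yr

Step 1: For a first-order reaction, t₁/₂ = ln(2)/k
Step 2: t₁/₂ = ln(2)/0.0228
Step 3: t₁/₂ = 0.6931/0.0228 = 30.4 yr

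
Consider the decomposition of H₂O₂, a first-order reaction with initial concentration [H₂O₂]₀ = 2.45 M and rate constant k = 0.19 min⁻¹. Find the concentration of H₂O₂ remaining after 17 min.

0.09692 M

Step 1: For a first-order reaction: [H₂O₂] = [H₂O₂]₀ × e^(-kt)
Step 2: [H₂O₂] = 2.45 × e^(-0.19 × 17)
Step 3: [H₂O₂] = 2.45 × e^(-3.23)
Step 4: [H₂O₂] = 2.45 × 0.0395575 = 0.09692 M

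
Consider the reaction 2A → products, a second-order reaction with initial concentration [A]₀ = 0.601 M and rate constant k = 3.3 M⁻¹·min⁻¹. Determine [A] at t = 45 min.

0.006659 M

Step 1: For a second-order reaction: 1/[A] = 1/[A]₀ + kt
Step 2: 1/[A] = 1/0.601 + 3.3 × 45
Step 3: 1/[A] = 1.664 + 148.5 = 150.2
Step 4: [A] = 1/150.2 = 0.006659 M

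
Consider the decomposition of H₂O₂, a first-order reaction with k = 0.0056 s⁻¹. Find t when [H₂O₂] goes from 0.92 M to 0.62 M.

70.47 s

Step 1: For first-order: t = ln([H₂O₂]₀/[H₂O₂])/k
Step 2: t = ln(0.92/0.62)/0.0056
Step 3: t = ln(1.484)/0.0056
Step 4: t = 0.3947/0.0056 = 70.47 s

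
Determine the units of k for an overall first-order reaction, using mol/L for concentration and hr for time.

hr⁻¹

Step 1: For overall order n, rate = k × (concentration)^n.
Step 2: Rate has units mol/L·hr⁻¹; concentration term has units (mol/L)^1.
Step 3: k = rate / (concentration)^n, so units of k = (mol/L)^(1-1)·hr⁻¹ = hr⁻¹.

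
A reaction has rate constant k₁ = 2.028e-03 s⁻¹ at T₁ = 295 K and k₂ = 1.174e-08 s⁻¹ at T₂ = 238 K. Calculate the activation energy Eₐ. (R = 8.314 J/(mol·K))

123.5 kJ/mol

Step 1: Use the two-temperature Arrhenius form: ln(k₂/k₁) = -Eₐ/R × (1/T₂ - 1/T₁)
Step 2: ln(k₂/k₁) = ln(1.174e-08/2.028e-03) = ln(5.78895e-06) = -12.0596
Step 3: 1/T₂ - 1/T₁ = 1/238 - 1/295 = 8.118502e-04 K⁻¹
Step 4: Eₐ = -R × ln(k₂/k₁) / (1/T₂ - 1/T₁) = -8.314 × -12.0596 / 8.118502e-04
Step 5: Eₐ = 1.2350e+05 J/mol = 123.5 kJ/mol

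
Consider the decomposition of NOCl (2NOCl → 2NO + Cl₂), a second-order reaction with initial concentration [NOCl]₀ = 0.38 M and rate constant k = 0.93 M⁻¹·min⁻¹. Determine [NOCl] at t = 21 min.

0.04512 M

Step 1: For a second-order reaction: 1/[NOCl] = 1/[NOCl]₀ + kt
Step 2: 1/[NOCl] = 1/0.38 + 0.93 × 21
Step 3: 1/[NOCl] = 2.632 + 19.53 = 22.16
Step 4: [NOCl] = 1/22.16 = 0.04512 M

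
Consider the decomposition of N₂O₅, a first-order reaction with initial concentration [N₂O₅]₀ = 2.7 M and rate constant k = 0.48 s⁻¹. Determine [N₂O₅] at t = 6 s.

0.1516 M

Step 1: For a first-order reaction: [N₂O₅] = [N₂O₅]₀ × e^(-kt)
Step 2: [N₂O₅] = 2.7 × e^(-0.48 × 6)
Step 3: [N₂O₅] = 2.7 × e^(-2.88)
Step 4: [N₂O₅] = 2.7 × 0.0561348 = 0.1516 M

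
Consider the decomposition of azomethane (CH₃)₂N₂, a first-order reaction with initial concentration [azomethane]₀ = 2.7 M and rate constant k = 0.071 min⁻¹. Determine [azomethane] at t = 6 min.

1.763 M

Step 1: For a first-order reaction: [azomethane] = [azomethane]₀ × e^(-kt)
Step 2: [azomethane] = 2.7 × e^(-0.071 × 6)
Step 3: [azomethane] = 2.7 × e^(-0.426)
Step 4: [azomethane] = 2.7 × 0.653116 = 1.763 M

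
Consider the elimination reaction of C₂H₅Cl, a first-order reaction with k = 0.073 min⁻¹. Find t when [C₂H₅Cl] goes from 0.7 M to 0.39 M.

8.013 min

Step 1: For first-order: t = ln([C₂H₅Cl]₀/[C₂H₅Cl])/k
Step 2: t = ln(0.7/0.39)/0.073
Step 3: t = ln(1.795)/0.073
Step 4: t = 0.5849/0.073 = 8.013 min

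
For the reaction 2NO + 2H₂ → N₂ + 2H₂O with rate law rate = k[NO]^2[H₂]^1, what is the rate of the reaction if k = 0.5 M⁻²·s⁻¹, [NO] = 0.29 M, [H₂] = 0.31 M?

0.01304 M/s

Step 1: The rate law is rate = k[NO]^2[H₂]^1
Step 2: Substitute: rate = 0.5 × (0.29)^2 × (0.31)^1
Step 3: rate = 0.5 × 0.0841 × 0.31 = 0.0130355 M/s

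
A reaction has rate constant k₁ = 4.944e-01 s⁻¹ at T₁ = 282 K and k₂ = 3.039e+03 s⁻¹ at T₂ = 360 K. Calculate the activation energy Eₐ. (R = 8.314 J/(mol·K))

94.4 kJ/mol

Step 1: Use the two-temperature Arrhenius form: ln(k₂/k₁) = -Eₐ/R × (1/T₂ - 1/T₁)
Step 2: ln(k₂/k₁) = ln(3.039e+03/4.944e-01) = ln(6146.84) = 8.72369
Step 3: 1/T₂ - 1/T₁ = 1/360 - 1/282 = -7.683215e-04 K⁻¹
Step 4: Eₐ = -R × ln(k₂/k₁) / (1/T₂ - 1/T₁) = -8.314 × 8.72369 / -7.683215e-04
Step 5: Eₐ = 9.4399e+04 J/mol = 94.4 kJ/mol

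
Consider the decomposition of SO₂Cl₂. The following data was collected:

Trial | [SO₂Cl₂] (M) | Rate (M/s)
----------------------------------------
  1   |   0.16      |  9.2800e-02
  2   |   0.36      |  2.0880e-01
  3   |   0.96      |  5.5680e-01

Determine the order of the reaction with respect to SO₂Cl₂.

first order (1)

Step 1: Compare trials to find order n where rate₂/rate₁ = ([SO₂Cl₂]₂/[SO₂Cl₂]₁)^n
Step 2: rate₂/rate₁ = 2.0880e-01/9.2800e-02 = 2.25
Step 3: [SO₂Cl₂]₂/[SO₂Cl₂]₁ = 0.36/0.16 = 2.25
Step 4: n = ln(2.25)/ln(2.25) = 1.00 ≈ 1
Step 5: The reaction is first order in SO₂Cl₂.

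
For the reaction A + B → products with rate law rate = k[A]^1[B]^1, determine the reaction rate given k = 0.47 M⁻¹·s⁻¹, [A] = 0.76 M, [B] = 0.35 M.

0.125 M/s

Step 1: The rate law is rate = k[A]^1[B]^1
Step 2: Substitute: rate = 0.47 × (0.76)^1 × (0.35)^1
Step 3: rate = 0.47 × 0.76 × 0.35 = 0.12502 M/s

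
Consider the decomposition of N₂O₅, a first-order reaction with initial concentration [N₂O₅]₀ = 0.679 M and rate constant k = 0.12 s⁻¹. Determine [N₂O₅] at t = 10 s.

0.2045 M

Step 1: For a first-order reaction: [N₂O₅] = [N₂O₅]₀ × e^(-kt)
Step 2: [N₂O₅] = 0.679 × e^(-0.12 × 10)
Step 3: [N₂O₅] = 0.679 × e^(-1.2)
Step 4: [N₂O₅] = 0.679 × 0.301194 = 0.2045 M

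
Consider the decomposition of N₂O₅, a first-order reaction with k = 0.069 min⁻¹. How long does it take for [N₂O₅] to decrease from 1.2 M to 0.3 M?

20.09 min

Step 1: For first-order: t = ln([N₂O₅]₀/[N₂O₅])/k
Step 2: t = ln(1.2/0.3)/0.069
Step 3: t = ln(4)/0.069
Step 4: t = 1.386/0.069 = 20.09 min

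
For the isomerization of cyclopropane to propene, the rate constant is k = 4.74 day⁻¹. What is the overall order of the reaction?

first order (1)

Step 1: The units of k for an nth-order reaction are (concentration)^(1-n)·(time)⁻¹.
Step 2: Here k has units day⁻¹, so the concentration exponent is 0.
Step 3: 1 - n = 0 ⇒ n = 1. The reaction is first order.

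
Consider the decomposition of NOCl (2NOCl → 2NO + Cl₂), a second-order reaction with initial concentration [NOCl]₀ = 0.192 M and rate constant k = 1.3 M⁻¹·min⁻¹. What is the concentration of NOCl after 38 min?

0.01831 M

Step 1: For a second-order reaction: 1/[NOCl] = 1/[NOCl]₀ + kt
Step 2: 1/[NOCl] = 1/0.192 + 1.3 × 38
Step 3: 1/[NOCl] = 5.208 + 49.4 = 54.61
Step 4: [NOCl] = 1/54.61 = 0.01831 M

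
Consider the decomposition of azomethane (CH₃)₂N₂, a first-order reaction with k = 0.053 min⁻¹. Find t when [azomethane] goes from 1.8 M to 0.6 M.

20.73 min

Step 1: For first-order: t = ln([azomethane]₀/[azomethane])/k
Step 2: t = ln(1.8/0.6)/0.053
Step 3: t = ln(3)/0.053
Step 4: t = 1.099/0.053 = 20.73 min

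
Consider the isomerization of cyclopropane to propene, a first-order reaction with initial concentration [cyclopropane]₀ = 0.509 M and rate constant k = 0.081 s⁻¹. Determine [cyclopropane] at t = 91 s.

0.0003203 M

Step 1: For a first-order reaction: [cyclopropane] = [cyclopropane]₀ × e^(-kt)
Step 2: [cyclopropane] = 0.509 × e^(-0.081 × 91)
Step 3: [cyclopropane] = 0.509 × e^(-7.371)
Step 4: [cyclopropane] = 0.509 × 0.000629239 = 0.0003203 M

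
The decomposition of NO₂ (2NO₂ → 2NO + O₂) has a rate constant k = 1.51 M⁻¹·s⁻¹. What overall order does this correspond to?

second order (2)

Step 1: The units of k for an nth-order reaction are (concentration)^(1-n)·(time)⁻¹.
Step 2: Here k has units M⁻¹·s⁻¹, so the concentration exponent is -1.
Step 3: 1 - n = -1 ⇒ n = 2. The reaction is second order.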